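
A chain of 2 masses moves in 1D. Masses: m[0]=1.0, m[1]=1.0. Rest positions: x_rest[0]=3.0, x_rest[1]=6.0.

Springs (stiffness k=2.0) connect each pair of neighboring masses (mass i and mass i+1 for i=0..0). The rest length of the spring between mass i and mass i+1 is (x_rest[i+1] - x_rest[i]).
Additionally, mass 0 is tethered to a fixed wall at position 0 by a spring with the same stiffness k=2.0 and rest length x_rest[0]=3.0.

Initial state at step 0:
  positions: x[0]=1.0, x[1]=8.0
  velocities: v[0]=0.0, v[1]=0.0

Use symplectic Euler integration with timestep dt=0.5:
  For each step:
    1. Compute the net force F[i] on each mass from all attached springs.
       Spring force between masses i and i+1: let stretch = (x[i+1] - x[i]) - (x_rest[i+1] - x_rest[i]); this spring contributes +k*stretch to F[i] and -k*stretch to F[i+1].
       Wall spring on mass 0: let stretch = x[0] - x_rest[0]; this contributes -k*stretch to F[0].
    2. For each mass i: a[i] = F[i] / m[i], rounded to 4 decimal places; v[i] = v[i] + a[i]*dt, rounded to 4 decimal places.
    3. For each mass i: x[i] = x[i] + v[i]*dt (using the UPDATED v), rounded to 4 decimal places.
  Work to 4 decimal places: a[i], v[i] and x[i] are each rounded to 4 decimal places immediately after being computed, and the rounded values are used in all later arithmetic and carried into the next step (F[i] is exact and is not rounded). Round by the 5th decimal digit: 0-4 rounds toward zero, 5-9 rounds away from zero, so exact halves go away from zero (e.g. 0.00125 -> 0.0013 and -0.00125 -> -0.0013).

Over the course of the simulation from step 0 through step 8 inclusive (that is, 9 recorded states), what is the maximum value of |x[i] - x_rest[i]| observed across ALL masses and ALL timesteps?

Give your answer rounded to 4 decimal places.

Answer: 3.0000

Derivation:
Step 0: x=[1.0000 8.0000] v=[0.0000 0.0000]
Step 1: x=[4.0000 6.0000] v=[6.0000 -4.0000]
Step 2: x=[6.0000 4.5000] v=[4.0000 -3.0000]
Step 3: x=[4.2500 5.2500] v=[-3.5000 1.5000]
Step 4: x=[0.8750 7.0000] v=[-6.7500 3.5000]
Step 5: x=[0.1250 7.1875] v=[-1.5000 0.3750]
Step 6: x=[2.8438 5.3438] v=[5.4375 -3.6875]
Step 7: x=[5.3907 3.7501] v=[5.0937 -3.1875]
Step 8: x=[4.4219 4.4767] v=[-1.9376 1.4531]
Max displacement = 3.0000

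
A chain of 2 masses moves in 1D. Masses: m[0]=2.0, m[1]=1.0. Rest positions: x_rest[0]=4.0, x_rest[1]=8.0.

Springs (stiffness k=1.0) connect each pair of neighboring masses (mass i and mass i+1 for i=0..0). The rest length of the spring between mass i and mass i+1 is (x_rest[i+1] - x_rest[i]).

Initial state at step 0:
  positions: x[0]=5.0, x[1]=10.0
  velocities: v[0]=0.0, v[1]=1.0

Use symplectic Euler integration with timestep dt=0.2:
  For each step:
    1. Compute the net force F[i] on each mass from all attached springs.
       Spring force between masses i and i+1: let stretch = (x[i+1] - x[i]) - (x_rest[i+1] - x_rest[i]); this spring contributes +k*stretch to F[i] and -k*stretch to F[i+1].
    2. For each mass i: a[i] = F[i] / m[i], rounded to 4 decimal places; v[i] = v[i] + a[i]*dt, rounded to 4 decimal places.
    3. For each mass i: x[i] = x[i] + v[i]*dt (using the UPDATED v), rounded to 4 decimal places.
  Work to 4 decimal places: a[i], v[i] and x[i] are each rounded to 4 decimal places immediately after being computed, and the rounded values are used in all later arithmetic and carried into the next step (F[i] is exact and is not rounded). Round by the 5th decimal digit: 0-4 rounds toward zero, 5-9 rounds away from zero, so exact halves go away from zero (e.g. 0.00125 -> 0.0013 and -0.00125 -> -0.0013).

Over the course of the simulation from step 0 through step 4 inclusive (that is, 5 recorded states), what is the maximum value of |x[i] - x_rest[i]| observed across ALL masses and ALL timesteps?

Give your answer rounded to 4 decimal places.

Answer: 2.3578

Derivation:
Step 0: x=[5.0000 10.0000] v=[0.0000 1.0000]
Step 1: x=[5.0200 10.1600] v=[0.1000 0.8000]
Step 2: x=[5.0628 10.2744] v=[0.2140 0.5720]
Step 3: x=[5.1298 10.3403] v=[0.3352 0.3297]
Step 4: x=[5.2211 10.3578] v=[0.4563 0.0876]
Max displacement = 2.3578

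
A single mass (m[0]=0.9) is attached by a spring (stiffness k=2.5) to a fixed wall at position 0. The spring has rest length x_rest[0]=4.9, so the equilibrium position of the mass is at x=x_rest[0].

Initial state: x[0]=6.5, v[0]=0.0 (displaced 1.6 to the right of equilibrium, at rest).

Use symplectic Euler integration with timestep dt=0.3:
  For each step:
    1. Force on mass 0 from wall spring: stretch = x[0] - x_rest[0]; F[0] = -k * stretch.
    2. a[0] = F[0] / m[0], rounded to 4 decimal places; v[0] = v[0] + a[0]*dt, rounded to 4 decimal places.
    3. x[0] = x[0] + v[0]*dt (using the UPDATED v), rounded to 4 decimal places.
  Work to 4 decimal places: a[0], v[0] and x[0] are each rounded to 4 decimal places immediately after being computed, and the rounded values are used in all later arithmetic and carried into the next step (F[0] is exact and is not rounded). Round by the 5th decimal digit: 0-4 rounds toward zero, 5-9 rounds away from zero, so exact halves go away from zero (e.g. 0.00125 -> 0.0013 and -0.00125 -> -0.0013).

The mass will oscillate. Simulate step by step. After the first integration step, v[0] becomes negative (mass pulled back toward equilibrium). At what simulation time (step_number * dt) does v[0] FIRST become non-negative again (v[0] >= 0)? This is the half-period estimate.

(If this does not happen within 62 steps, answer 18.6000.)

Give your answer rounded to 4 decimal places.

Answer: 2.1000

Derivation:
Step 0: x=[6.5000] v=[0.0000]
Step 1: x=[6.1000] v=[-1.3333]
Step 2: x=[5.4000] v=[-2.3333]
Step 3: x=[4.5750] v=[-2.7500]
Step 4: x=[3.8312] v=[-2.4792]
Step 5: x=[3.3547] v=[-1.5885]
Step 6: x=[3.2645] v=[-0.3008]
Step 7: x=[3.5831] v=[1.0621]
First v>=0 after going negative at step 7, time=2.1000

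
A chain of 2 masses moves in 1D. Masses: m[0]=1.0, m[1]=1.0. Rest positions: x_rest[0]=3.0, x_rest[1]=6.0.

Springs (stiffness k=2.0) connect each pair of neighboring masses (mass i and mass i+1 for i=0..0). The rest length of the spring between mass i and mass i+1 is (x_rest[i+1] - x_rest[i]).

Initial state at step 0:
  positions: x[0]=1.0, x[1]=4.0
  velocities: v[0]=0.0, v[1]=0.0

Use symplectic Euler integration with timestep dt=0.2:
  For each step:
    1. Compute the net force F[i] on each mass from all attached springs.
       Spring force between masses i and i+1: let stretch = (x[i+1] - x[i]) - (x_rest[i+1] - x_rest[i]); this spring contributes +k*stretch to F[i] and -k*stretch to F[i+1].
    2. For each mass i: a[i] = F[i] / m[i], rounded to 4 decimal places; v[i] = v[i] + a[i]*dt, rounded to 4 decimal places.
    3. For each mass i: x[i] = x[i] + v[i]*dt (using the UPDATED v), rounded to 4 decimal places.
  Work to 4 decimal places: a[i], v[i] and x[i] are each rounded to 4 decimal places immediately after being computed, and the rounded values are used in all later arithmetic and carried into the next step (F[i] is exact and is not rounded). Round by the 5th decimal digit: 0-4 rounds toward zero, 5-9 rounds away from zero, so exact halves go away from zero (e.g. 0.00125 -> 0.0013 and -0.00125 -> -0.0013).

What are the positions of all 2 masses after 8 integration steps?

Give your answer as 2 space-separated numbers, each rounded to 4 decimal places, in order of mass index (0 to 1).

Answer: 1.0000 4.0000

Derivation:
Step 0: x=[1.0000 4.0000] v=[0.0000 0.0000]
Step 1: x=[1.0000 4.0000] v=[0.0000 0.0000]
Step 2: x=[1.0000 4.0000] v=[0.0000 0.0000]
Step 3: x=[1.0000 4.0000] v=[0.0000 0.0000]
Step 4: x=[1.0000 4.0000] v=[0.0000 0.0000]
Step 5: x=[1.0000 4.0000] v=[0.0000 0.0000]
Step 6: x=[1.0000 4.0000] v=[0.0000 0.0000]
Step 7: x=[1.0000 4.0000] v=[0.0000 0.0000]
Step 8: x=[1.0000 4.0000] v=[0.0000 0.0000]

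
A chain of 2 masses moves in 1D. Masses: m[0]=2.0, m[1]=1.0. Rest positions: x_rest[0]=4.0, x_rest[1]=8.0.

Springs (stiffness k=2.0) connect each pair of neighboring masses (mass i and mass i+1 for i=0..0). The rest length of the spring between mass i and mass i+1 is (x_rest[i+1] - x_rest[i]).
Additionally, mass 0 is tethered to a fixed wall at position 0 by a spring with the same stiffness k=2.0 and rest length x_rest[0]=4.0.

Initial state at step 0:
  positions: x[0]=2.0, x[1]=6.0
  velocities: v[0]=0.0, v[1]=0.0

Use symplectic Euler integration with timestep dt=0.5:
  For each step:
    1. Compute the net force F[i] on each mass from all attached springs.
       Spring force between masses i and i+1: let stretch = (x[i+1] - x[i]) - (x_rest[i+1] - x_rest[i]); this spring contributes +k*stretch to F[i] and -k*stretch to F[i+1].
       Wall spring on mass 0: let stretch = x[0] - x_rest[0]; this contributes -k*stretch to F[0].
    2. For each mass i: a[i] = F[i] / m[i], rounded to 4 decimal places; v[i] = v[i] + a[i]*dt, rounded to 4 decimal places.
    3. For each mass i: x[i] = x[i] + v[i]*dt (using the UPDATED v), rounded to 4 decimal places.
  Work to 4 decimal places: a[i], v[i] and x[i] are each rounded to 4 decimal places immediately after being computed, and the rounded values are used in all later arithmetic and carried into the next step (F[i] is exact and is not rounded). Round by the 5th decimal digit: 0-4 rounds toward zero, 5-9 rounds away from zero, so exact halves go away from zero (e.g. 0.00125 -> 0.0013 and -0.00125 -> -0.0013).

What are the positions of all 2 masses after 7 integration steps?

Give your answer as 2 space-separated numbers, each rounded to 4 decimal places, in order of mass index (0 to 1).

Answer: 5.4835 10.6642

Derivation:
Step 0: x=[2.0000 6.0000] v=[0.0000 0.0000]
Step 1: x=[2.5000 6.0000] v=[1.0000 0.0000]
Step 2: x=[3.2500 6.2500] v=[1.5000 0.5000]
Step 3: x=[3.9375 7.0000] v=[1.3750 1.5000]
Step 4: x=[4.4063 8.2188] v=[0.9375 2.4375]
Step 5: x=[4.7266 9.5313] v=[0.6406 2.6250]
Step 6: x=[5.0665 10.4415] v=[0.6797 1.8203]
Step 7: x=[5.4835 10.6642] v=[0.8340 0.4453]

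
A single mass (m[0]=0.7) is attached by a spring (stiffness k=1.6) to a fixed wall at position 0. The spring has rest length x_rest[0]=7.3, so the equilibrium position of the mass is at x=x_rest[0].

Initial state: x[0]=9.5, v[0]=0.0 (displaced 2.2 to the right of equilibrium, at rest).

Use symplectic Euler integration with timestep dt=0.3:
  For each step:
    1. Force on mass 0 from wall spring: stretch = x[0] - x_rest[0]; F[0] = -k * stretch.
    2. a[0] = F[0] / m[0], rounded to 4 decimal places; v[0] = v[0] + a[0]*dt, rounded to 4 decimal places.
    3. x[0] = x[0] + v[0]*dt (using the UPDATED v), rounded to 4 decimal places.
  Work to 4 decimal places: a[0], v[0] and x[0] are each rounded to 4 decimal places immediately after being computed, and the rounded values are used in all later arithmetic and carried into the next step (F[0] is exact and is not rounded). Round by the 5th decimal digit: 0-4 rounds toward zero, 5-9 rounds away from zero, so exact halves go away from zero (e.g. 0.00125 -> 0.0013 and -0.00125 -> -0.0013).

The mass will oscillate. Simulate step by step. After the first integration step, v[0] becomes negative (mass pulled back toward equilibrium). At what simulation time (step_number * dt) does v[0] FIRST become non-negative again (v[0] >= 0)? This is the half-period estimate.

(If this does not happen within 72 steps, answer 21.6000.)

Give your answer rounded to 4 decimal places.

Step 0: x=[9.5000] v=[0.0000]
Step 1: x=[9.0474] v=[-1.5086]
Step 2: x=[8.2354] v=[-2.7068]
Step 3: x=[7.2309] v=[-3.3482]
Step 4: x=[6.2407] v=[-3.3008]
Step 5: x=[5.4684] v=[-2.5744]
Step 6: x=[5.0729] v=[-1.3185]
Step 7: x=[5.1355] v=[0.2087]
First v>=0 after going negative at step 7, time=2.1000

Answer: 2.1000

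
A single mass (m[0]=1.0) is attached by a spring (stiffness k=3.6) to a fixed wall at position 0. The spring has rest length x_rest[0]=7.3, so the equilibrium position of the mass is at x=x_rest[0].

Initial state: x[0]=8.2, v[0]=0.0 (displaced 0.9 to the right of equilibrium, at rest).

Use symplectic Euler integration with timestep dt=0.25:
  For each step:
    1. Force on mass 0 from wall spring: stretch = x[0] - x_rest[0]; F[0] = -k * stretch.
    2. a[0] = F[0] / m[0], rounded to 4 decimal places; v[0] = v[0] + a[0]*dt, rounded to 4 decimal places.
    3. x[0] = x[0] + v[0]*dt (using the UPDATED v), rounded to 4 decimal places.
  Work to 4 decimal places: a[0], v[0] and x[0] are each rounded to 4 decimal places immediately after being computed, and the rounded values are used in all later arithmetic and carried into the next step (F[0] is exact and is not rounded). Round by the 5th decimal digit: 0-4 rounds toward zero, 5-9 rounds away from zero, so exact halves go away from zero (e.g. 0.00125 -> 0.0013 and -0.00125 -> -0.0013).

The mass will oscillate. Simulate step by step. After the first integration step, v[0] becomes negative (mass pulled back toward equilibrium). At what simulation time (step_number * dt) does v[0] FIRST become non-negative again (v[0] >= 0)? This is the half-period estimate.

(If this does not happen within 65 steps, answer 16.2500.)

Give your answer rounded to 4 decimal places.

Step 0: x=[8.2000] v=[0.0000]
Step 1: x=[7.9975] v=[-0.8100]
Step 2: x=[7.6381] v=[-1.4378]
Step 3: x=[7.2026] v=[-1.7421]
Step 4: x=[6.7890] v=[-1.6545]
Step 5: x=[6.4904] v=[-1.1946]
Step 6: x=[6.3739] v=[-0.4660]
Step 7: x=[6.4658] v=[0.3675]
First v>=0 after going negative at step 7, time=1.7500

Answer: 1.7500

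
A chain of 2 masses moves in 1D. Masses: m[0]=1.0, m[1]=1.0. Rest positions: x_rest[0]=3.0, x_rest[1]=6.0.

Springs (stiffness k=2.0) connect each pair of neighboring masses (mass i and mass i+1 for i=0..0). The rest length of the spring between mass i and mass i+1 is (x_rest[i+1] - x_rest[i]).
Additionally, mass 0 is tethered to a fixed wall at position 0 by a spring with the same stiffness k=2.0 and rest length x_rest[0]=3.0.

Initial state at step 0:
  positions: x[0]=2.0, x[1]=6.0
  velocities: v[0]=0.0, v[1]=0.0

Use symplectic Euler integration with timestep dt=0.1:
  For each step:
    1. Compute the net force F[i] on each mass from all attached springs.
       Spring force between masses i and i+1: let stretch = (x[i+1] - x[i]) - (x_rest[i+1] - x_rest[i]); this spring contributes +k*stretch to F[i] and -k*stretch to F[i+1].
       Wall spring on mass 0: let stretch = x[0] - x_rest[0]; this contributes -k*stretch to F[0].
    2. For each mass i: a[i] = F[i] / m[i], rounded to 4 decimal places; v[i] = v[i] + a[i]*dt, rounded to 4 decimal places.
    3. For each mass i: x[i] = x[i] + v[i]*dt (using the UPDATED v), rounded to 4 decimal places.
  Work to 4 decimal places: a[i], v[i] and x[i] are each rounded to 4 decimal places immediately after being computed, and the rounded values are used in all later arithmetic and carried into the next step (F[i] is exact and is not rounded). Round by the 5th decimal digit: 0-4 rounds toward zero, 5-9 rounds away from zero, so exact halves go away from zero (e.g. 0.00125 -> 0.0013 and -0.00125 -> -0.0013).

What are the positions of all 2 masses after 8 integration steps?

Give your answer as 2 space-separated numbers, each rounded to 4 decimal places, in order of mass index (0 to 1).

Step 0: x=[2.0000 6.0000] v=[0.0000 0.0000]
Step 1: x=[2.0400 5.9800] v=[0.4000 -0.2000]
Step 2: x=[2.1180 5.9412] v=[0.7800 -0.3880]
Step 3: x=[2.2301 5.8859] v=[1.1210 -0.5526]
Step 4: x=[2.3707 5.8175] v=[1.4061 -0.6838]
Step 5: x=[2.5328 5.7402] v=[1.6213 -0.7732]
Step 6: x=[2.7084 5.6587] v=[1.7562 -0.8147]
Step 7: x=[2.8889 5.5782] v=[1.8046 -0.8048]
Step 8: x=[3.0654 5.5039] v=[1.7647 -0.7427]

Answer: 3.0654 5.5039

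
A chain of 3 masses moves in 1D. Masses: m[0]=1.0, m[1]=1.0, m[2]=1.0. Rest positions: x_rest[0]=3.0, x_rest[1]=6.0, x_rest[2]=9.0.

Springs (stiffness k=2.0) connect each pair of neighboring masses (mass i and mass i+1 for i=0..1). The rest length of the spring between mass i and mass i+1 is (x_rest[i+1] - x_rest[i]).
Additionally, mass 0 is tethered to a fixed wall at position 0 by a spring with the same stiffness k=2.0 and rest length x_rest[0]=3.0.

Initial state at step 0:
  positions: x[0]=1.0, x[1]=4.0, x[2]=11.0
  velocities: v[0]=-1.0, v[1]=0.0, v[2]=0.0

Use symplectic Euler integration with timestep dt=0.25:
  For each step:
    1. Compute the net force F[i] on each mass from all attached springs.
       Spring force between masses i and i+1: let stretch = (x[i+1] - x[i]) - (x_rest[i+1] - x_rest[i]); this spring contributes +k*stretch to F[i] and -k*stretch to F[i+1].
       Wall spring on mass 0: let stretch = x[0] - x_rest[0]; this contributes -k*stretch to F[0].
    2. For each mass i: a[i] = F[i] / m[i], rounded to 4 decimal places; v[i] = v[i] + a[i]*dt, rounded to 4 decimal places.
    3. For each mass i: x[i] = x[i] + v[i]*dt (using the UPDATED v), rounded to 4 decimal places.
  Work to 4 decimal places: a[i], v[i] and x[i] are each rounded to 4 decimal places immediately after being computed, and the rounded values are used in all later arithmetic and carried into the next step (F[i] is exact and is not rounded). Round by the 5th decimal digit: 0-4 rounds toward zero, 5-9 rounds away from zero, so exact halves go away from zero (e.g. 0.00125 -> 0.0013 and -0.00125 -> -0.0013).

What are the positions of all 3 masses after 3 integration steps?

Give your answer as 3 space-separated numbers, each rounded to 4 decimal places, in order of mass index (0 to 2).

Step 0: x=[1.0000 4.0000 11.0000] v=[-1.0000 0.0000 0.0000]
Step 1: x=[1.0000 4.5000 10.5000] v=[0.0000 2.0000 -2.0000]
Step 2: x=[1.3125 5.3125 9.6250] v=[1.2500 3.2500 -3.5000]
Step 3: x=[1.9610 6.1641 8.5859] v=[2.5938 3.4063 -4.1563]

Answer: 1.9610 6.1641 8.5859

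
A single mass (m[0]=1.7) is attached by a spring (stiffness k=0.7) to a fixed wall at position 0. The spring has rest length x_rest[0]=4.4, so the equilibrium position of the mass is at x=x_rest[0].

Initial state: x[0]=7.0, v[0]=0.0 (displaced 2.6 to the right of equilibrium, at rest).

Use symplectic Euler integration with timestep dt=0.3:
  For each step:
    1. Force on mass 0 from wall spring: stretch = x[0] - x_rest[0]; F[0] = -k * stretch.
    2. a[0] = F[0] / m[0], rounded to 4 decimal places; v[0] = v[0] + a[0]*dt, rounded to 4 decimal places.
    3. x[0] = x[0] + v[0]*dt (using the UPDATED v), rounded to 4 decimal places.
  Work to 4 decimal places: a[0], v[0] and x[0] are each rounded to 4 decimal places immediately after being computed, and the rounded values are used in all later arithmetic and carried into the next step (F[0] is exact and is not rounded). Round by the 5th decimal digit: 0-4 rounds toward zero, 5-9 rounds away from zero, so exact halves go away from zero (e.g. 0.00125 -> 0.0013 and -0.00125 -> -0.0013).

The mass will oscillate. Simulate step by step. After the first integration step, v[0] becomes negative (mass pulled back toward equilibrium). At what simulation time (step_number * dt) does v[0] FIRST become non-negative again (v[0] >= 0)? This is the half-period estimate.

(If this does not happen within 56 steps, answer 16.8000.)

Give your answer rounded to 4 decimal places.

Step 0: x=[7.0000] v=[0.0000]
Step 1: x=[6.9036] v=[-0.3212]
Step 2: x=[6.7145] v=[-0.6305]
Step 3: x=[6.4396] v=[-0.9164]
Step 4: x=[6.0891] v=[-1.1683]
Step 5: x=[5.6760] v=[-1.3770]
Step 6: x=[5.2156] v=[-1.5346]
Step 7: x=[4.7250] v=[-1.6353]
Step 8: x=[4.2224] v=[-1.6754]
Step 9: x=[3.7264] v=[-1.6535]
Step 10: x=[3.2553] v=[-1.5703]
Step 11: x=[2.8266] v=[-1.4289]
Step 12: x=[2.4563] v=[-1.2345]
Step 13: x=[2.1580] v=[-0.9944]
Step 14: x=[1.9428] v=[-0.7174]
Step 15: x=[1.8186] v=[-0.4139]
Step 16: x=[1.7901] v=[-0.0950]
Step 17: x=[1.8583] v=[0.2274]
First v>=0 after going negative at step 17, time=5.1000

Answer: 5.1000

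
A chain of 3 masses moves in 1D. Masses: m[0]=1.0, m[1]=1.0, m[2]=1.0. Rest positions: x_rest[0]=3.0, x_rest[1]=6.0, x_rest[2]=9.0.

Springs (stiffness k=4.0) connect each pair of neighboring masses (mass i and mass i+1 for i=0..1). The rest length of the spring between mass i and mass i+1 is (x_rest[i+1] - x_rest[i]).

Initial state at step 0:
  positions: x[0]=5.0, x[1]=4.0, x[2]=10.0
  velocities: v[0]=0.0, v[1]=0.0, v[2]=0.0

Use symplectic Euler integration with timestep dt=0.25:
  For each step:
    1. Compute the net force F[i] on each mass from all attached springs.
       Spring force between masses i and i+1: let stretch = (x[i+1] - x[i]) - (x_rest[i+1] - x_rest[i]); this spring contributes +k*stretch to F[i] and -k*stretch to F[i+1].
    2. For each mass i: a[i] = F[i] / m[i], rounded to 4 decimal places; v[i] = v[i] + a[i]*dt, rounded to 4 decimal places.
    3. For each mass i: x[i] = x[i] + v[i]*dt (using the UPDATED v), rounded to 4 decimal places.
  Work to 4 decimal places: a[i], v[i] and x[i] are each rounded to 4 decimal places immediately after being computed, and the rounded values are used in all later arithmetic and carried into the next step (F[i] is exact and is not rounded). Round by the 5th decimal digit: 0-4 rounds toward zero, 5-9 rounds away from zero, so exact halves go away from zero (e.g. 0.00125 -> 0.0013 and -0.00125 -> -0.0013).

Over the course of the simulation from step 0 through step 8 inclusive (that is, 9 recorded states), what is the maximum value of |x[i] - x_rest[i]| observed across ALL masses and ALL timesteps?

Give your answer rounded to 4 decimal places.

Step 0: x=[5.0000 4.0000 10.0000] v=[0.0000 0.0000 0.0000]
Step 1: x=[4.0000 5.7500 9.2500] v=[-4.0000 7.0000 -3.0000]
Step 2: x=[2.6875 7.9375 8.3750] v=[-5.2500 8.7500 -3.5000]
Step 3: x=[1.9375 8.9219 8.1406] v=[-3.0000 3.9375 -0.9375]
Step 4: x=[2.1836 7.9649 8.8516] v=[0.9844 -3.8282 2.8438]
Step 5: x=[3.1250 5.7842 10.0909] v=[3.7657 -8.7228 4.9571]
Step 6: x=[3.9812 4.0154 11.0035] v=[3.4249 -7.0753 3.6504]
Step 7: x=[4.0960 3.9851 10.9191] v=[0.4591 -0.1214 -0.3377]
Step 8: x=[3.4331 5.7160 9.8512] v=[-2.6518 6.9235 -4.2717]
Max displacement = 2.9219

Answer: 2.9219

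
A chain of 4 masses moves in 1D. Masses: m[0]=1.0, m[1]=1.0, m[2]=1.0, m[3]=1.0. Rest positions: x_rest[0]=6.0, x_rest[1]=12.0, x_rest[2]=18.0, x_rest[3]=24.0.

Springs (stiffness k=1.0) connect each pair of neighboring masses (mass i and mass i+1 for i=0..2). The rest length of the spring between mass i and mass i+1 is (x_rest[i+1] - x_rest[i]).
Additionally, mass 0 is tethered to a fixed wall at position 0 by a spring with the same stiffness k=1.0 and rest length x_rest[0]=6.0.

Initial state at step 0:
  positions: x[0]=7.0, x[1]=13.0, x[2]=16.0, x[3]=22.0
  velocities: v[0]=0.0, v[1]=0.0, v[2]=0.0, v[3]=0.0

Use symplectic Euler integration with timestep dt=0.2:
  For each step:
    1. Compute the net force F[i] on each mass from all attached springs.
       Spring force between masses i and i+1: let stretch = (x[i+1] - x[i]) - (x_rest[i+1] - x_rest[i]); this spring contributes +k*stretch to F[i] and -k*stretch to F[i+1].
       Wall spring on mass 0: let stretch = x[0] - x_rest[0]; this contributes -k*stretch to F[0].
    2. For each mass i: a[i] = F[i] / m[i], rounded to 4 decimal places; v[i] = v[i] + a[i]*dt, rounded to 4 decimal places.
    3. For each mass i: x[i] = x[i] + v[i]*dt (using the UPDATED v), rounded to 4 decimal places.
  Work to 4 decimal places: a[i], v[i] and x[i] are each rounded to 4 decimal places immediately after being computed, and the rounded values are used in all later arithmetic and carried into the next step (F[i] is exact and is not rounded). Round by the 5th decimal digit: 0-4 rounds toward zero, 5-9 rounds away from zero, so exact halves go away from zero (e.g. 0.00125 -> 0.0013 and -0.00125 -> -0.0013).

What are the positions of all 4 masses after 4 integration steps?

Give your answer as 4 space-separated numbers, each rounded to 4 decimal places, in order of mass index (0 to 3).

Answer: 6.5803 11.9806 16.9968 22.0667

Derivation:
Step 0: x=[7.0000 13.0000 16.0000 22.0000] v=[0.0000 0.0000 0.0000 0.0000]
Step 1: x=[6.9600 12.8800 16.1200 22.0000] v=[-0.2000 -0.6000 0.6000 0.0000]
Step 2: x=[6.8784 12.6528 16.3456 22.0048] v=[-0.4080 -1.1360 1.1280 0.0240]
Step 3: x=[6.7526 12.3423 16.6499 22.0232] v=[-0.6288 -1.5523 1.5213 0.0922]
Step 4: x=[6.5803 11.9806 16.9968 22.0667] v=[-0.8614 -1.8087 1.7344 0.2175]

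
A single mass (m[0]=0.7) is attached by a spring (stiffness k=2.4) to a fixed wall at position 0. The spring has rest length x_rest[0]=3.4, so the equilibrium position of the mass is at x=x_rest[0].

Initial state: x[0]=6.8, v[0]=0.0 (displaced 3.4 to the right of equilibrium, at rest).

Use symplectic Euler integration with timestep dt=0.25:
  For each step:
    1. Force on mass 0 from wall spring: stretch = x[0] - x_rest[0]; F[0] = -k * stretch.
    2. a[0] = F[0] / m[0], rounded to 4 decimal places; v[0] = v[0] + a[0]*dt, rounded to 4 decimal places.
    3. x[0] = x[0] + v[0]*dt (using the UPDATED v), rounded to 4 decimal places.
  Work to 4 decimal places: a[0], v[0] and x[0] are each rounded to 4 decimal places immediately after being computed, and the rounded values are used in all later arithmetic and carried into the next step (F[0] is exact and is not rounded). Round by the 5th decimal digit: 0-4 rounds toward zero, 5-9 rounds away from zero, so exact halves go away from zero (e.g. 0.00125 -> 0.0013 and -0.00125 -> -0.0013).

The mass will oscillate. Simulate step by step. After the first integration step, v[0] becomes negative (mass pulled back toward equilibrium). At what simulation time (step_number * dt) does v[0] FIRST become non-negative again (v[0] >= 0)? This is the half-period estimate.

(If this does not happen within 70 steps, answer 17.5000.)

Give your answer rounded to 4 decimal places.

Answer: 1.7500

Derivation:
Step 0: x=[6.8000] v=[0.0000]
Step 1: x=[6.0714] v=[-2.9143]
Step 2: x=[4.7704] v=[-5.2041]
Step 3: x=[3.1757] v=[-6.3787]
Step 4: x=[1.6291] v=[-6.1865]
Step 5: x=[0.4620] v=[-4.6686]
Step 6: x=[-0.0756] v=[-2.1503]
Step 7: x=[0.1316] v=[0.8288]
First v>=0 after going negative at step 7, time=1.7500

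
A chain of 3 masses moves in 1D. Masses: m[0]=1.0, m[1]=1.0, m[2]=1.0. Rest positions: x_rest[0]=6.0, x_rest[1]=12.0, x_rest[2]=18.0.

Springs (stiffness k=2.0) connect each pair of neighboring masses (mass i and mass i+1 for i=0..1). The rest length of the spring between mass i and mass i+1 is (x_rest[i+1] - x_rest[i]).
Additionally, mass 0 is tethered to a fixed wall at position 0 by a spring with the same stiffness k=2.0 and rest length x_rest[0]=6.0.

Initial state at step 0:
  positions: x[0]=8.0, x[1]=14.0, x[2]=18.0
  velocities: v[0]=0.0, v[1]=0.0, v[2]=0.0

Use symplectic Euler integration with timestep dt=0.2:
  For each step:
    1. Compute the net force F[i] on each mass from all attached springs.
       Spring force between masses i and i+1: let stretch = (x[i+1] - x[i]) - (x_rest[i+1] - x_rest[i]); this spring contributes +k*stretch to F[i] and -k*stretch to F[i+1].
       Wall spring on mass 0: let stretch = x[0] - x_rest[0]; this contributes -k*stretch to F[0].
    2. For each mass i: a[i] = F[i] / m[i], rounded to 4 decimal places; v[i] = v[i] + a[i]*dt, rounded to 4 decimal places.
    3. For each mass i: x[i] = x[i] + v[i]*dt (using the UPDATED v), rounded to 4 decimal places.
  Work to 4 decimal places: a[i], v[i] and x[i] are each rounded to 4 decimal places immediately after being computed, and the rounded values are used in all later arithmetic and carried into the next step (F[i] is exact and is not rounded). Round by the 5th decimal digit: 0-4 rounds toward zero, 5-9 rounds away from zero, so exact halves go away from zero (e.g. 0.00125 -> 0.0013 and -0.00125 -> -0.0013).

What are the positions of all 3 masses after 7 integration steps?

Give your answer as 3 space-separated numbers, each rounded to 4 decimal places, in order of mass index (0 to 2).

Step 0: x=[8.0000 14.0000 18.0000] v=[0.0000 0.0000 0.0000]
Step 1: x=[7.8400 13.8400 18.1600] v=[-0.8000 -0.8000 0.8000]
Step 2: x=[7.5328 13.5456 18.4544] v=[-1.5360 -1.4720 1.4720]
Step 3: x=[7.1040 13.1629 18.8361] v=[-2.1440 -1.9136 1.9085]
Step 4: x=[6.5916 12.7493 19.2439] v=[-2.5620 -2.0679 2.0392]
Step 5: x=[6.0445 12.3627 19.6122] v=[-2.7356 -1.9331 1.8414]
Step 6: x=[5.5193 12.0506 19.8805] v=[-2.6261 -1.5606 1.3416]
Step 7: x=[5.0750 11.8424 20.0024] v=[-2.2213 -1.0412 0.6096]

Answer: 5.0750 11.8424 20.0024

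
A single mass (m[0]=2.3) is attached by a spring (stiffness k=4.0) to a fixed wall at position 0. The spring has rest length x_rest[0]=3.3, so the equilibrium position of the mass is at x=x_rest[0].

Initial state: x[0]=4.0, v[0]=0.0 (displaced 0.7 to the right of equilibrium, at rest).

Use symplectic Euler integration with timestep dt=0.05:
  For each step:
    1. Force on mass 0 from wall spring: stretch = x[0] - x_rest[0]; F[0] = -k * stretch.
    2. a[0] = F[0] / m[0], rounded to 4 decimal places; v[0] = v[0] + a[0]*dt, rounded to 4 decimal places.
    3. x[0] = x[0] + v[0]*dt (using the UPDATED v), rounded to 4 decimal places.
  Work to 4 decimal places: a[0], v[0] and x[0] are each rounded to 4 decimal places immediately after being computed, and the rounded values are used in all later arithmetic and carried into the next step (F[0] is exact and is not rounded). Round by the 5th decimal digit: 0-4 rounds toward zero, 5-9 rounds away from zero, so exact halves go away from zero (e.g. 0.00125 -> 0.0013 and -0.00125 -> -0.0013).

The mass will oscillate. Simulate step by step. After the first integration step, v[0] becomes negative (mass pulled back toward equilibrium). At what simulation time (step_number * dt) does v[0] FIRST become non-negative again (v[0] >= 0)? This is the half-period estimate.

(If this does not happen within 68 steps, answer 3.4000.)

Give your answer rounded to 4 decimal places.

Step 0: x=[4.0000] v=[0.0000]
Step 1: x=[3.9970] v=[-0.0609]
Step 2: x=[3.9909] v=[-0.1215]
Step 3: x=[3.9818] v=[-0.1816]
Step 4: x=[3.9698] v=[-0.2409]
Step 5: x=[3.9548] v=[-0.2991]
Step 6: x=[3.9370] v=[-0.3560]
Step 7: x=[3.9164] v=[-0.4114]
Step 8: x=[3.8932] v=[-0.4650]
Step 9: x=[3.8674] v=[-0.5166]
Step 10: x=[3.8391] v=[-0.5659]
Step 11: x=[3.8085] v=[-0.6128]
Step 12: x=[3.7757] v=[-0.6570]
Step 13: x=[3.7408] v=[-0.6984]
Step 14: x=[3.7040] v=[-0.7367]
Step 15: x=[3.6654] v=[-0.7718]
Step 16: x=[3.6252] v=[-0.8036]
Step 17: x=[3.5836] v=[-0.8319]
Step 18: x=[3.5408] v=[-0.8566]
Step 19: x=[3.4969] v=[-0.8775]
Step 20: x=[3.4522] v=[-0.8946]
Step 21: x=[3.4068] v=[-0.9078]
Step 22: x=[3.3609] v=[-0.9171]
Step 23: x=[3.3148] v=[-0.9224]
Step 24: x=[3.2686] v=[-0.9237]
Step 25: x=[3.2226] v=[-0.9210]
Step 26: x=[3.1769] v=[-0.9143]
Step 27: x=[3.1317] v=[-0.9036]
Step 28: x=[3.0873] v=[-0.8890]
Step 29: x=[3.0438] v=[-0.8705]
Step 30: x=[3.0014] v=[-0.8482]
Step 31: x=[2.9603] v=[-0.8222]
Step 32: x=[2.9207] v=[-0.7927]
Step 33: x=[2.8827] v=[-0.7597]
Step 34: x=[2.8465] v=[-0.7234]
Step 35: x=[2.8123] v=[-0.6840]
Step 36: x=[2.7802] v=[-0.6416]
Step 37: x=[2.7504] v=[-0.5964]
Step 38: x=[2.7230] v=[-0.5486]
Step 39: x=[2.6981] v=[-0.4984]
Step 40: x=[2.6758] v=[-0.4461]
Step 41: x=[2.6562] v=[-0.3918]
Step 42: x=[2.6394] v=[-0.3358]
Step 43: x=[2.6255] v=[-0.2784]
Step 44: x=[2.6145] v=[-0.2198]
Step 45: x=[2.6065] v=[-0.1602]
Step 46: x=[2.6015] v=[-0.0999]
Step 47: x=[2.5995] v=[-0.0392]
Step 48: x=[2.6006] v=[0.0217]
First v>=0 after going negative at step 48, time=2.4000

Answer: 2.4000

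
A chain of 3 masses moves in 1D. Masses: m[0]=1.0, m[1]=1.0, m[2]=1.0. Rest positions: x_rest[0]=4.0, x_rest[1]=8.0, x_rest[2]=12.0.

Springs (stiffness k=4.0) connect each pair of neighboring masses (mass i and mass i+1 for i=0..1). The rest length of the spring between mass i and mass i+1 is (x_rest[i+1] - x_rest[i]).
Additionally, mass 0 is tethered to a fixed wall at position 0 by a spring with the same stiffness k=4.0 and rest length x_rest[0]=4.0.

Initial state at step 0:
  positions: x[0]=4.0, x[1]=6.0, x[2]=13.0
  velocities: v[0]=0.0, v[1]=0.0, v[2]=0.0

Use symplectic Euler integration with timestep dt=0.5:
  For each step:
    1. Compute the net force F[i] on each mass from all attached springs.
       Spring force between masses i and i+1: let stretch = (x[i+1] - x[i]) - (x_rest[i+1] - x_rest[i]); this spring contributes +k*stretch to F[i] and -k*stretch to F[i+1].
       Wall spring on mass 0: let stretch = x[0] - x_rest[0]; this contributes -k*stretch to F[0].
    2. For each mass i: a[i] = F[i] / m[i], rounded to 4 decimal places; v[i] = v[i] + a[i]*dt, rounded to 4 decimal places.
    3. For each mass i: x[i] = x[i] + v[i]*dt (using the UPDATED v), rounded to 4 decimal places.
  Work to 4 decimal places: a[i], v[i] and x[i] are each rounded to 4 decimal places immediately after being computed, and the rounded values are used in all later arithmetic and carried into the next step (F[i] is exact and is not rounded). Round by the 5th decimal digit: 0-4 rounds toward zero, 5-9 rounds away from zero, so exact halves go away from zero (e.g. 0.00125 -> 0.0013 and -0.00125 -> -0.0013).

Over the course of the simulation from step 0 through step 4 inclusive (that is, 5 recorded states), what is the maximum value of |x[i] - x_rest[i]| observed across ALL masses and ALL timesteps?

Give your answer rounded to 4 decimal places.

Answer: 3.0000

Derivation:
Step 0: x=[4.0000 6.0000 13.0000] v=[0.0000 0.0000 0.0000]
Step 1: x=[2.0000 11.0000 10.0000] v=[-4.0000 10.0000 -6.0000]
Step 2: x=[7.0000 6.0000 12.0000] v=[10.0000 -10.0000 4.0000]
Step 3: x=[4.0000 8.0000 12.0000] v=[-6.0000 4.0000 0.0000]
Step 4: x=[1.0000 10.0000 12.0000] v=[-6.0000 4.0000 0.0000]
Max displacement = 3.0000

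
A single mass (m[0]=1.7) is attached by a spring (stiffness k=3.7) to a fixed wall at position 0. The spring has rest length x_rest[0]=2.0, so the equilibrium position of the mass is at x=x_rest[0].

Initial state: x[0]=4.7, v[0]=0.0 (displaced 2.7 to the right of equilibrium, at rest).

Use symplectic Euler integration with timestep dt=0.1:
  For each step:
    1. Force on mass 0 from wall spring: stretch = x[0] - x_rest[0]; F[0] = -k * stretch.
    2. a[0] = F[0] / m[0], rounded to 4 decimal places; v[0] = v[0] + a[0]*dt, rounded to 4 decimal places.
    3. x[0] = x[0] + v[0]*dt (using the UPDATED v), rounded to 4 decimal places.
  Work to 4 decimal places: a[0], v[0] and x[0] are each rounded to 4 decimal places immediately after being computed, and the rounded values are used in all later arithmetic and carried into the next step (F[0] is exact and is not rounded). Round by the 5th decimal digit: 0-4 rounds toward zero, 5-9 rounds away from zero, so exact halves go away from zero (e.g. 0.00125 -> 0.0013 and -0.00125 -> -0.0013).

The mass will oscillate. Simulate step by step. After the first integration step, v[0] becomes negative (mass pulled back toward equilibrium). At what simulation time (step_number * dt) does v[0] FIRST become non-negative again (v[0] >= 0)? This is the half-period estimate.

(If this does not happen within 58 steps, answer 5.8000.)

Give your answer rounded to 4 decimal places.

Answer: 2.2000

Derivation:
Step 0: x=[4.7000] v=[0.0000]
Step 1: x=[4.6412] v=[-0.5877]
Step 2: x=[4.5249] v=[-1.1626]
Step 3: x=[4.3537] v=[-1.7121]
Step 4: x=[4.1313] v=[-2.2244]
Step 5: x=[3.8625] v=[-2.6883]
Step 6: x=[3.5531] v=[-3.0937]
Step 7: x=[3.2099] v=[-3.4317]
Step 8: x=[2.8404] v=[-3.6950]
Step 9: x=[2.4526] v=[-3.8779]
Step 10: x=[2.0550] v=[-3.9764]
Step 11: x=[1.6562] v=[-3.9884]
Step 12: x=[1.2648] v=[-3.9136]
Step 13: x=[0.8894] v=[-3.7536]
Step 14: x=[0.5382] v=[-3.5119]
Step 15: x=[0.2188] v=[-3.1937]
Step 16: x=[-0.0618] v=[-2.8060]
Step 17: x=[-0.2975] v=[-2.3573]
Step 18: x=[-0.4832] v=[-1.8573]
Step 19: x=[-0.6149] v=[-1.3168]
Step 20: x=[-0.6897] v=[-0.7477]
Step 21: x=[-0.7059] v=[-0.1623]
Step 22: x=[-0.6632] v=[0.4266]
First v>=0 after going negative at step 22, time=2.2000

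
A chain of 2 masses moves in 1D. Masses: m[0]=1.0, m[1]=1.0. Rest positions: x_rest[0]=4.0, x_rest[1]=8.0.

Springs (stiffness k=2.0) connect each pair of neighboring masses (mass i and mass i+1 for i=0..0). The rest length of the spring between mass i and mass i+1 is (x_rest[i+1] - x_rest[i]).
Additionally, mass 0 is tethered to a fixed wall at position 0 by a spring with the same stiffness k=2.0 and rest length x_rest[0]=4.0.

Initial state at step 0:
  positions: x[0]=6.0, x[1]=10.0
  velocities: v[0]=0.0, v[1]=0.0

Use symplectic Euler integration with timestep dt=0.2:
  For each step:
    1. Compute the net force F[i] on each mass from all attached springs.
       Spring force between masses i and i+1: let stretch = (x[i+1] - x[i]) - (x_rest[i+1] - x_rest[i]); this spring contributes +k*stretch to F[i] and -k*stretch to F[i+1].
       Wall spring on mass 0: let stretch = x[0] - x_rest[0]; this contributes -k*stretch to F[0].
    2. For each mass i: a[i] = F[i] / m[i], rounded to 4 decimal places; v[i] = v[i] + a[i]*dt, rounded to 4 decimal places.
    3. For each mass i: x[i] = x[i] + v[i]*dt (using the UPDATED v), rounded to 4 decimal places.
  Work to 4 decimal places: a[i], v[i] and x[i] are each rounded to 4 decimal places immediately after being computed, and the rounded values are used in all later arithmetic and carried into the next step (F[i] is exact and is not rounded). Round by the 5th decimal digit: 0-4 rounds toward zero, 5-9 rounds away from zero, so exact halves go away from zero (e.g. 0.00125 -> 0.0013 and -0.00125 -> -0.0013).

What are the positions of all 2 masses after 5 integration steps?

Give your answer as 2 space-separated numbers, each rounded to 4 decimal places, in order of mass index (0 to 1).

Step 0: x=[6.0000 10.0000] v=[0.0000 0.0000]
Step 1: x=[5.8400 10.0000] v=[-0.8000 0.0000]
Step 2: x=[5.5456 9.9872] v=[-1.4720 -0.0640]
Step 3: x=[5.1629 9.9391] v=[-1.9136 -0.2406]
Step 4: x=[4.7492 9.8289] v=[-2.0683 -0.5511]
Step 5: x=[4.3620 9.6323] v=[-1.9361 -0.9830]

Answer: 4.3620 9.6323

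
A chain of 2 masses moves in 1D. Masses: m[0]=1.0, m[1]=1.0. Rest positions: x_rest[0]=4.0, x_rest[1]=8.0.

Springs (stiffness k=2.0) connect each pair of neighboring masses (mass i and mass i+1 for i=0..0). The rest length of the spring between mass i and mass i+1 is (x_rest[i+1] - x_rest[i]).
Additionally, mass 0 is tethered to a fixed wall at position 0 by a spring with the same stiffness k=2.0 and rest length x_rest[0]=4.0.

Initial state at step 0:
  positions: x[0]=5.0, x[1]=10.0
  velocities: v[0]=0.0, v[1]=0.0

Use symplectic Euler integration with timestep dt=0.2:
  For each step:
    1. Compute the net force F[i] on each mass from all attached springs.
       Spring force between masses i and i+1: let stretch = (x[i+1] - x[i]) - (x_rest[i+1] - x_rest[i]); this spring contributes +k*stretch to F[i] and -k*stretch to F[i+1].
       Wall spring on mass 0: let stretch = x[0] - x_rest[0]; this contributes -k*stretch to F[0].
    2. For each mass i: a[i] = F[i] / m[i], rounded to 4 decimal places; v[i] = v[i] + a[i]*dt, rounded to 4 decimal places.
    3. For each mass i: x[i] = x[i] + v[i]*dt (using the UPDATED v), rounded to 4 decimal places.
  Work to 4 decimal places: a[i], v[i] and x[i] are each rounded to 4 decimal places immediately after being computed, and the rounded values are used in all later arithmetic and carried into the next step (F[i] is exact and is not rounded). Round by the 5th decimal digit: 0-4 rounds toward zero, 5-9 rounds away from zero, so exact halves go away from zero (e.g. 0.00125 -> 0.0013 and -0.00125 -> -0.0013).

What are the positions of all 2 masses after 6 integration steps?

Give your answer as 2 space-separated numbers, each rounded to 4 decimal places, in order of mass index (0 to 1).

Answer: 4.6670 8.6908

Derivation:
Step 0: x=[5.0000 10.0000] v=[0.0000 0.0000]
Step 1: x=[5.0000 9.9200] v=[0.0000 -0.4000]
Step 2: x=[4.9936 9.7664] v=[-0.0320 -0.7680]
Step 3: x=[4.9695 9.5510] v=[-0.1203 -1.0771]
Step 4: x=[4.9144 9.2891] v=[-0.2755 -1.3097]
Step 5: x=[4.8161 8.9972] v=[-0.4914 -1.4596]
Step 6: x=[4.6670 8.6908] v=[-0.7454 -1.5320]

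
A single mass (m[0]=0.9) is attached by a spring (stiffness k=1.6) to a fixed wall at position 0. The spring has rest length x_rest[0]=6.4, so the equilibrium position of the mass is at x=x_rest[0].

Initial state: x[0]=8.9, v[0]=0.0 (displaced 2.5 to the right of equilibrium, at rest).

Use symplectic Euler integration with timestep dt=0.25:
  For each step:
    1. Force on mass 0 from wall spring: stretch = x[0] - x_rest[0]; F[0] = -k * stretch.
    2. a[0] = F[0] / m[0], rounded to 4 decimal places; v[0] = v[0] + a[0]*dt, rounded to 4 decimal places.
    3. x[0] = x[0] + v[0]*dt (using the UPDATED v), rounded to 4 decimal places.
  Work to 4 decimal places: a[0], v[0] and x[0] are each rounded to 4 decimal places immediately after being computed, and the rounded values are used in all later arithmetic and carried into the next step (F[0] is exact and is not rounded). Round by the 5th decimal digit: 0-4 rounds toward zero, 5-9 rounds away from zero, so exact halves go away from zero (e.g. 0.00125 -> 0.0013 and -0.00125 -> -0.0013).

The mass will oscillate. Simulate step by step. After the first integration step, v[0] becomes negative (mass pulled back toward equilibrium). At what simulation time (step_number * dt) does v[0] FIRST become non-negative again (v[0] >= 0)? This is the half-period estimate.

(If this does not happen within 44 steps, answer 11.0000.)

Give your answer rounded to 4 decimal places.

Answer: 2.5000

Derivation:
Step 0: x=[8.9000] v=[0.0000]
Step 1: x=[8.6222] v=[-1.1111]
Step 2: x=[8.0975] v=[-2.0988]
Step 3: x=[7.3842] v=[-2.8533]
Step 4: x=[6.5615] v=[-3.2907]
Step 5: x=[5.7209] v=[-3.3625]
Step 6: x=[4.9557] v=[-3.0607]
Step 7: x=[4.3510] v=[-2.4188]
Step 8: x=[3.9740] v=[-1.5081]
Step 9: x=[3.8665] v=[-0.4299]
Step 10: x=[4.0405] v=[0.6961]
First v>=0 after going negative at step 10, time=2.5000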